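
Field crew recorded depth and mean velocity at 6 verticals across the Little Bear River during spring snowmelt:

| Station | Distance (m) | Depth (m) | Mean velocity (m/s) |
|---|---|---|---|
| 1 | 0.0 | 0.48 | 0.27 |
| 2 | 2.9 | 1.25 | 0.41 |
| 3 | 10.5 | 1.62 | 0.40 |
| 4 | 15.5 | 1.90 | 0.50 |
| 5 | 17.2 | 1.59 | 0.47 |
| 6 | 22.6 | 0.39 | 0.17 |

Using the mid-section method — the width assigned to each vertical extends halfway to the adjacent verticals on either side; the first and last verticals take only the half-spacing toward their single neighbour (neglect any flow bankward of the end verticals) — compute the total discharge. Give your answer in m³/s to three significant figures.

13.0 m³/s

w_1 = (2.9 − 0.0)/2 = 1.45 m; q_1 = 0.27 × 0.48 × 1.45 = 0.1879 m³/s
w_2 = (10.5 − 0.0)/2 = 5.25 m; q_2 = 0.41 × 1.25 × 5.25 = 2.691 m³/s
w_3 = (15.5 − 2.9)/2 = 6.3 m; q_3 = 0.40 × 1.62 × 6.3 = 4.082 m³/s
w_4 = (17.2 − 10.5)/2 = 3.35 m; q_4 = 0.50 × 1.90 × 3.35 = 3.183 m³/s
w_5 = (22.6 − 15.5)/2 = 3.55 m; q_5 = 0.47 × 1.59 × 3.55 = 2.653 m³/s
w_6 = (22.6 − 17.2)/2 = 2.7 m; q_6 = 0.17 × 0.39 × 2.7 = 0.1790 m³/s
Q = Σ qᵢ = 12.98 m³/s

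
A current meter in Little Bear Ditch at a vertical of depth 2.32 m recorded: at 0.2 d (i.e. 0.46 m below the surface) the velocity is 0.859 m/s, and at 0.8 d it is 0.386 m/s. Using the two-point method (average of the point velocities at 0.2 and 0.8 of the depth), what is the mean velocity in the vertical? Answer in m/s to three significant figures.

0.623 m/s

v̄ = (0.859 + 0.386) / 2 = 0.6225 m/s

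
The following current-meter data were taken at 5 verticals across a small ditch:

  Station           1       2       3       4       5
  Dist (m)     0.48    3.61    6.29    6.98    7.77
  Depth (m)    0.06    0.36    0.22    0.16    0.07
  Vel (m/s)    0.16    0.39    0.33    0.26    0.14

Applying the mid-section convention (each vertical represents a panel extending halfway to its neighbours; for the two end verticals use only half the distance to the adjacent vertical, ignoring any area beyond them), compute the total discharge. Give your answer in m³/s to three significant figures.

w_1 = (3.61 − 0.48)/2 = 1.565 m; q_1 = 0.16 × 0.06 × 1.565 = 0.01502 m³/s
w_2 = (6.29 − 0.48)/2 = 2.905 m; q_2 = 0.39 × 0.36 × 2.905 = 0.4079 m³/s
w_3 = (6.98 − 3.61)/2 = 1.685 m; q_3 = 0.33 × 0.22 × 1.685 = 0.1223 m³/s
w_4 = (7.77 − 6.29)/2 = 0.74 m; q_4 = 0.26 × 0.16 × 0.74 = 0.03078 m³/s
w_5 = (7.77 − 6.98)/2 = 0.395 m; q_5 = 0.14 × 0.07 × 0.395 = 0.003871 m³/s
Q = Σ qᵢ = 0.5799 m³/s

0.580 m³/s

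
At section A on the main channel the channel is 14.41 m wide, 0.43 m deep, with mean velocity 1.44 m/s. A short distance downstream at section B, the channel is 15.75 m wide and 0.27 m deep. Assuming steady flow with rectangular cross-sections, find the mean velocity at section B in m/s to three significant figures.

Q = A₁V₁ = (14.41×0.43) × 1.44 = 8.923 m³/s
A₂ = 15.75 × 0.27 = 4.253 m²
V₂ = Q/A₂ = 8.923/4.253 = 2.098 m/s

2.10 m/s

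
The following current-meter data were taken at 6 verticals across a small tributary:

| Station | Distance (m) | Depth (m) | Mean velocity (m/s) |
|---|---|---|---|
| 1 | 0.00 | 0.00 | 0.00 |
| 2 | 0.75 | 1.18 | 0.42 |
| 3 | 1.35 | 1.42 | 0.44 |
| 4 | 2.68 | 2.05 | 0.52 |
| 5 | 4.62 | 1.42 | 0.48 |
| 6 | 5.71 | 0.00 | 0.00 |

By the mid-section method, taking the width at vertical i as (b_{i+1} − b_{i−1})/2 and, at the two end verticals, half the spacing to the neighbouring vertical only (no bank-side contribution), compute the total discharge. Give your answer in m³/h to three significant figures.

13400 m³/h

w_2 = (1.35 − 0.00)/2 = 0.675 m; q_2 = 0.42 × 1.18 × 0.675 = 0.3345 m³/s
w_3 = (2.68 − 0.75)/2 = 0.965 m; q_3 = 0.44 × 1.42 × 0.965 = 0.6029 m³/s
w_4 = (4.62 − 1.35)/2 = 1.635 m; q_4 = 0.52 × 2.05 × 1.635 = 1.743 m³/s
w_5 = (5.71 − 2.68)/2 = 1.515 m; q_5 = 0.48 × 1.42 × 1.515 = 1.033 m³/s
Stations 1, 6 contribute zero (depth or velocity is 0).
Q = Σ qᵢ = 3.713 m³/s
= 3.713 × 3600 = 13370 m³/h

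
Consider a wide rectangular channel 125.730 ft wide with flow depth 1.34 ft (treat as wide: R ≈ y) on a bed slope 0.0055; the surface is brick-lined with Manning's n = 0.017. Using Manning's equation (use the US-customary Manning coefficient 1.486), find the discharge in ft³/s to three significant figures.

A = b·y = 125.730 × 1.34 = 168.5 ft²
Wide channel: R ≈ y = 1.34 ft
Q = (1.486/n)·A·R^(2/3)·S^(1/2) = (1.486/0.017) × 168.5 × 1.340^(2/3) × 0.0055^(1/2) = 1327 ft³/s

1330 ft³/s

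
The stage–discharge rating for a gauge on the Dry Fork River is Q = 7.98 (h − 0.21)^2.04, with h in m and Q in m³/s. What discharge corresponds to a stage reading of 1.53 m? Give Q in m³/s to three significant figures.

Q = 7.98 × (1.53 − 0.21)^2.04 = 7.98 × 1.32^2.04 = 14.06 m³/s

14.1 m³/s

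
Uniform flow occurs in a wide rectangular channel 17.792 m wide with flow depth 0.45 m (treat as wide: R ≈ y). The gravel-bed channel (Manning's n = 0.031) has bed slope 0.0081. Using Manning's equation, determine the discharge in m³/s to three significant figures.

13.6 m³/s

A = b·y = 17.792 × 0.45 = 8.006 m²
Wide channel: R ≈ y = 0.45 m
Q = (1/n)·A·R^(2/3)·S^(1/2) = (1/0.031) × 8.006 × 0.4500^(2/3) × 0.0081^(1/2) = 13.65 m³/s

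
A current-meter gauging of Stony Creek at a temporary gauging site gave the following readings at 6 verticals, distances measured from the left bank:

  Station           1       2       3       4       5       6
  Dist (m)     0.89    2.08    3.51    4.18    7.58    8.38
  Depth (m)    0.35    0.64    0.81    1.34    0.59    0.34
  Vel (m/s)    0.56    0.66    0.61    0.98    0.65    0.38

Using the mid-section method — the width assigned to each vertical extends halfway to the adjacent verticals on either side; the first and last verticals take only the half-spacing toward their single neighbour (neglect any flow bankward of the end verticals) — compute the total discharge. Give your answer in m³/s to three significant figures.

4.72 m³/s

w_1 = (2.08 − 0.89)/2 = 0.595 m; q_1 = 0.56 × 0.35 × 0.595 = 0.1166 m³/s
w_2 = (3.51 − 0.89)/2 = 1.31 m; q_2 = 0.66 × 0.64 × 1.31 = 0.5533 m³/s
w_3 = (4.18 − 2.08)/2 = 1.05 m; q_3 = 0.61 × 0.81 × 1.05 = 0.5188 m³/s
w_4 = (7.58 − 3.51)/2 = 2.035 m; q_4 = 0.98 × 1.34 × 2.035 = 2.672 m³/s
w_5 = (8.38 − 4.18)/2 = 2.1 m; q_5 = 0.65 × 0.59 × 2.1 = 0.8054 m³/s
w_6 = (8.38 − 7.58)/2 = 0.4 m; q_6 = 0.38 × 0.34 × 0.4 = 0.05168 m³/s
Q = Σ qᵢ = 4.718 m³/s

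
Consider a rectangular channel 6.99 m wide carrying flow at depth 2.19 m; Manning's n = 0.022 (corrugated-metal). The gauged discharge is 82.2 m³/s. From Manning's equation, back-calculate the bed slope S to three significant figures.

A = b·y = 6.99 × 2.19 = 15.31 m²
P = b + 2y = 6.99 + 2×2.19 = 11.37 m
R = A/P = 15.31/11.37 = 1.346 m
S = (Q·n / (1·A·R^(2/3)))² = (82.2×0.022 / (1×15.31×1.219))² = 0.009387

0.00939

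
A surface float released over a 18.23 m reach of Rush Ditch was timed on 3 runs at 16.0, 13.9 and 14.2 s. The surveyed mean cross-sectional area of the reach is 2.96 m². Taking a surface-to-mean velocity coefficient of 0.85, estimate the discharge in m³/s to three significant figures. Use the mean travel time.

t̄ = (16.0 + 13.9 + 14.2) / 3 = 14.7 s
v_surface = L / t̄ = 18.23 / 14.7 = 1.240 m/s
v_mean = 0.85 × 1.240 = 1.054 m/s
Q = A × v_mean = 2.96 × 1.054 = 3.120 m³/s

3.12 m³/s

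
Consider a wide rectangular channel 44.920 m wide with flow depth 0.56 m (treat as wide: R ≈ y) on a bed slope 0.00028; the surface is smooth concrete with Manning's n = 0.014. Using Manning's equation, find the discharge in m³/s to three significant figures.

20.4 m³/s

A = b·y = 44.920 × 0.56 = 25.16 m²
Wide channel: R ≈ y = 0.56 m
Q = (1/n)·A·R^(2/3)·S^(1/2) = (1/0.014) × 25.16 × 0.5600^(2/3) × 0.00028^(1/2) = 20.43 m³/s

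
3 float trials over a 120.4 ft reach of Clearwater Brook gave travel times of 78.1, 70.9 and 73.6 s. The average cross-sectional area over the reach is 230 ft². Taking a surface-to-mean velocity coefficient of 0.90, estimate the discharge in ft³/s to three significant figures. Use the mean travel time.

336 ft³/s

t̄ = (78.1 + 70.9 + 73.6) / 3 = 74.2 s
v_surface = L / t̄ = 120.4 / 74.2 = 1.623 ft/s
v_mean = 0.90 × 1.623 = 1.460 ft/s
Q = A × v_mean = 230 × 1.460 = 335.9 ft³/s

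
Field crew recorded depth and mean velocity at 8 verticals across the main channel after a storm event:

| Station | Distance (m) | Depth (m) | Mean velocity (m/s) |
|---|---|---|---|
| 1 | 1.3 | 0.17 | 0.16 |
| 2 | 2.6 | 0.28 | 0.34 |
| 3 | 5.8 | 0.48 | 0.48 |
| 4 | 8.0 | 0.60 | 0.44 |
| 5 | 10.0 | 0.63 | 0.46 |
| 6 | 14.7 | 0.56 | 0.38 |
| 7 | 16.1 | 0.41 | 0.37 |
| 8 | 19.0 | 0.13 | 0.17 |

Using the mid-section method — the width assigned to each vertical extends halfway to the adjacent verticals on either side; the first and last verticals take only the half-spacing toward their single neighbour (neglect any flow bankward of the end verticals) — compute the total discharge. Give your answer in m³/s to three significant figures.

w_1 = (2.6 − 1.3)/2 = 0.65 m; q_1 = 0.16 × 0.17 × 0.65 = 0.01768 m³/s
w_2 = (5.8 − 1.3)/2 = 2.25 m; q_2 = 0.34 × 0.28 × 2.25 = 0.2142 m³/s
w_3 = (8.0 − 2.6)/2 = 2.7 m; q_3 = 0.48 × 0.48 × 2.7 = 0.6221 m³/s
w_4 = (10.0 − 5.8)/2 = 2.1 m; q_4 = 0.44 × 0.60 × 2.1 = 0.5544 m³/s
w_5 = (14.7 − 8.0)/2 = 3.35 m; q_5 = 0.46 × 0.63 × 3.35 = 0.9708 m³/s
w_6 = (16.1 − 10.0)/2 = 3.05 m; q_6 = 0.38 × 0.56 × 3.05 = 0.6490 m³/s
w_7 = (19.0 − 14.7)/2 = 2.15 m; q_7 = 0.37 × 0.41 × 2.15 = 0.3262 m³/s
w_8 = (19.0 − 16.1)/2 = 1.45 m; q_8 = 0.17 × 0.13 × 1.45 = 0.03205 m³/s
Q = Σ qᵢ = 3.386 m³/s

3.39 m³/s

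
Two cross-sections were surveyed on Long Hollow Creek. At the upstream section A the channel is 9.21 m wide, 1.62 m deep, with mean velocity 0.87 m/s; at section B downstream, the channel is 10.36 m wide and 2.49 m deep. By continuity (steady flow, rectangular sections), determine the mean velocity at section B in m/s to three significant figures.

0.503 m/s

Q = A₁V₁ = (9.21×1.62) × 0.87 = 12.98 m³/s
A₂ = 10.36 × 2.49 = 25.80 m²
V₂ = Q/A₂ = 12.98/25.80 = 0.5032 m/s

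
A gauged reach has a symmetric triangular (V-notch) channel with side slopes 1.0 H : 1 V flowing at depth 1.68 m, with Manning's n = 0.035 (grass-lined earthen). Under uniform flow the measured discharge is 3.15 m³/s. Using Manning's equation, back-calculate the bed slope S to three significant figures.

A = z·y² = 1.0×1.68² = 2.822 m²
P = 2y√(1+z²) = 2×1.68×√(1+1.0²) = 4.752 m
R = A/P = 2.822/4.752 = 0.5940 m
S = (Q·n / (1·A·R^(2/3)))² = (3.15×0.035 / (1×2.822×0.7066))² = 0.003056

0.00306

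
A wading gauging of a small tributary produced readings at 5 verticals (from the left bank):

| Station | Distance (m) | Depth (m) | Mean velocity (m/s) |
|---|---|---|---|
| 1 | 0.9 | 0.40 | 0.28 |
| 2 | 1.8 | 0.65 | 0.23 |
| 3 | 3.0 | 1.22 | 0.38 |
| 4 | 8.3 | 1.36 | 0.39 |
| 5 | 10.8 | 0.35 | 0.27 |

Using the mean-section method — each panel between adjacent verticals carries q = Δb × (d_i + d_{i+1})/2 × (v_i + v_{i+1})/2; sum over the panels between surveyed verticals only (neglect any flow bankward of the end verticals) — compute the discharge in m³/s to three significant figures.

3.80 m³/s

Panel 1-2: Δb = 0.9 m, d̄ = (0.40+0.65)/2 = 0.525, v̄ = (0.28+0.23)/2 = 0.255 → q = 0.9×0.525×0.255 = 0.1205 m³/s
Panel 2-3: Δb = 1.2 m, d̄ = (0.65+1.22)/2 = 0.935, v̄ = (0.23+0.38)/2 = 0.305 → q = 1.2×0.935×0.305 = 0.3422 m³/s
Panel 3-4: Δb = 5.3 m, d̄ = (1.22+1.36)/2 = 1.29, v̄ = (0.38+0.39)/2 = 0.385 → q = 5.3×1.29×0.385 = 2.632 m³/s
Panel 4-5: Δb = 2.5 m, d̄ = (1.36+0.35)/2 = 0.855, v̄ = (0.39+0.27)/2 = 0.33 → q = 2.5×0.855×0.33 = 0.7054 m³/s
Q = Σ q = 3.800 m³/s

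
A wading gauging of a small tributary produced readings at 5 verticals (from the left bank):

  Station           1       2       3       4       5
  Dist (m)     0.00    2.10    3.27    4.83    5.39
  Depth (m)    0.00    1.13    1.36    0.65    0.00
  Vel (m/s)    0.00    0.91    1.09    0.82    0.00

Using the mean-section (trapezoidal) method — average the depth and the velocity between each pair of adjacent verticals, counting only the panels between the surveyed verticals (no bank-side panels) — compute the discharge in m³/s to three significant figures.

3.57 m³/s

Panel 1-2: Δb = 2.1 m, d̄ = (0.00+1.13)/2 = 0.565, v̄ = (0.00+0.91)/2 = 0.455 → q = 2.1×0.565×0.455 = 0.5399 m³/s
Panel 2-3: Δb = 1.17 m, d̄ = (1.13+1.36)/2 = 1.245, v̄ = (0.91+1.09)/2 = 1 → q = 1.17×1.245×1 = 1.457 m³/s
Panel 3-4: Δb = 1.56 m, d̄ = (1.36+0.65)/2 = 1.005, v̄ = (1.09+0.82)/2 = 0.955 → q = 1.56×1.005×0.955 = 1.497 m³/s
Panel 4-5: Δb = 0.56 m, d̄ = (0.65+0.00)/2 = 0.325, v̄ = (0.82+0.00)/2 = 0.41 → q = 0.56×0.325×0.41 = 0.07462 m³/s
Q = Σ q = 3.568 m³/s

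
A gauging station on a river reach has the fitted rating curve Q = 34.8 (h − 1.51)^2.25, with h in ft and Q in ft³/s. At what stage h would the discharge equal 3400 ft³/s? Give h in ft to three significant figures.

h − h₀ = (Q/C)^(1/b) = (3400/34.8)^(1/2.25) = 7.663 ft
h = 1.51 + 7.663 = 9.173 ft

9.17 ft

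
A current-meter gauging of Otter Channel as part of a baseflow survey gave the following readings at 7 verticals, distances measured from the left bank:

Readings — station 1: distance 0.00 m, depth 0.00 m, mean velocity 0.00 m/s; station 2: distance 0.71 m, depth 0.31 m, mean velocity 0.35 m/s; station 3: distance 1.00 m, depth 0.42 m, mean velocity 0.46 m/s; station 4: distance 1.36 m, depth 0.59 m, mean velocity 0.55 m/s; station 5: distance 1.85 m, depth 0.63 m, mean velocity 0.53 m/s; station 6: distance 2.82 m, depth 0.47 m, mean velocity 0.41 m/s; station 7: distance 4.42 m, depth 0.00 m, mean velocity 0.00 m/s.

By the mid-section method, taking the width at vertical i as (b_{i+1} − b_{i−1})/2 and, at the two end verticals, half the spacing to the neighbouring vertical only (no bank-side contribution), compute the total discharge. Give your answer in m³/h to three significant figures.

w_2 = (1.00 − 0.00)/2 = 0.5 m; q_2 = 0.35 × 0.31 × 0.5 = 0.05425 m³/s
w_3 = (1.36 − 0.71)/2 = 0.325 m; q_3 = 0.46 × 0.42 × 0.325 = 0.06279 m³/s
w_4 = (1.85 − 1.00)/2 = 0.425 m; q_4 = 0.55 × 0.59 × 0.425 = 0.1379 m³/s
w_5 = (2.82 − 1.36)/2 = 0.73 m; q_5 = 0.53 × 0.63 × 0.73 = 0.2437 m³/s
w_6 = (4.42 − 1.85)/2 = 1.285 m; q_6 = 0.41 × 0.47 × 1.285 = 0.2476 m³/s
Stations 1, 7 contribute zero (depth or velocity is 0).
Q = Σ qᵢ = 0.7463 m³/s
= 0.7463 × 3600 = 2687 m³/h

2690 m³/h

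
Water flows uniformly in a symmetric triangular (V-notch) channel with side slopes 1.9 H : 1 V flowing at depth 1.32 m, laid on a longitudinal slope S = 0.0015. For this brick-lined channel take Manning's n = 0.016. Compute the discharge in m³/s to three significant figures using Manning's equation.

A = z·y² = 1.9×1.32² = 3.311 m²
P = 2y√(1+z²) = 2×1.32×√(1+1.9²) = 5.668 m
R = A/P = 3.311/5.668 = 0.5840 m
Q = (1/n)·A·R^(2/3)·S^(1/2) = (1/0.016) × 3.311 × 0.5840^(2/3) × 0.0015^(1/2) = 5.599 m³/s

5.60 m³/s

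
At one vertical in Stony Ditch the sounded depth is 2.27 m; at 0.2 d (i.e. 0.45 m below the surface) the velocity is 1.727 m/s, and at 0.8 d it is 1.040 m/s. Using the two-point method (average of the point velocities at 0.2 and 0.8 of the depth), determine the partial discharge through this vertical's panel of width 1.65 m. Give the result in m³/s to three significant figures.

v̄ = (1.727 + 1.040) / 2 = 1.384 m/s
q = v̄ × d × w = 1.384 × 2.27 × 1.65 = 5.182 m³/s

5.18 m³/s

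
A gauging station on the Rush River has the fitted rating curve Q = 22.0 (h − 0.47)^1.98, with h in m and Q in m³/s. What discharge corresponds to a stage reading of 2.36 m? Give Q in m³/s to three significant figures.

77.6 m³/s

Q = 22.0 × (2.36 − 0.47)^1.98 = 22.0 × 1.89^1.98 = 77.59 m³/s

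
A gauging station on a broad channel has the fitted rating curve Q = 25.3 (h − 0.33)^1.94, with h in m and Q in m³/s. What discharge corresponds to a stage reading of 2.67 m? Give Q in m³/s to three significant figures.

132 m³/s

Q = 25.3 × (2.67 − 0.33)^1.94 = 25.3 × 2.34^1.94 = 131.6 m³/s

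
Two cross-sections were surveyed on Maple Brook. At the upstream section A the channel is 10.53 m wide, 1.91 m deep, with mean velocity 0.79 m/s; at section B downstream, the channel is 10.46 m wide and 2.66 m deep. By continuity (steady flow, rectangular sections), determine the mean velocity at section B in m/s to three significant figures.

Q = A₁V₁ = (10.53×1.91) × 0.79 = 15.89 m³/s
A₂ = 10.46 × 2.66 = 27.82 m²
V₂ = Q/A₂ = 15.89/27.82 = 0.5711 m/s

0.571 m/s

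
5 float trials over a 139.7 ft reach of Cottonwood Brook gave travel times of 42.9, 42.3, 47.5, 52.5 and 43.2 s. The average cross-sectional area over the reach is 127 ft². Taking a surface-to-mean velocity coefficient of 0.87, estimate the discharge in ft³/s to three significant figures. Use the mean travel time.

t̄ = (42.9 + 42.3 + 47.5 + 52.5 + 43.2) / 5 = 45.68 s
v_surface = L / t̄ = 139.7 / 45.68 = 3.058 ft/s
v_mean = 0.87 × 3.058 = 2.661 ft/s
Q = A × v_mean = 127 × 2.661 = 337.9 ft³/s

338 ft³/s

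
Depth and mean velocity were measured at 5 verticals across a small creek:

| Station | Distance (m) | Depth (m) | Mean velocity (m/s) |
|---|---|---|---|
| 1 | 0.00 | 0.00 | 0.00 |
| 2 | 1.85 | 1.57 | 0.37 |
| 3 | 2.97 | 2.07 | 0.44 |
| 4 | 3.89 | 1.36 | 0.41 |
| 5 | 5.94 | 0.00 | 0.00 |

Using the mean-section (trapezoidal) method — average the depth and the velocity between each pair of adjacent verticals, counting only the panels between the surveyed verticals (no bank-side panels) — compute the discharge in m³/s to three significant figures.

Panel 1-2: Δb = 1.85 m, d̄ = (0.00+1.57)/2 = 0.785, v̄ = (0.00+0.37)/2 = 0.185 → q = 1.85×0.785×0.185 = 0.2687 m³/s
Panel 2-3: Δb = 1.12 m, d̄ = (1.57+2.07)/2 = 1.82, v̄ = (0.37+0.44)/2 = 0.405 → q = 1.12×1.82×0.405 = 0.8256 m³/s
Panel 3-4: Δb = 0.92 m, d̄ = (2.07+1.36)/2 = 1.715, v̄ = (0.44+0.41)/2 = 0.425 → q = 0.92×1.715×0.425 = 0.6706 m³/s
Panel 4-5: Δb = 2.05 m, d̄ = (1.36+0.00)/2 = 0.68, v̄ = (0.41+0.00)/2 = 0.205 → q = 2.05×0.68×0.205 = 0.2858 m³/s
Q = Σ q = 2.051 m³/s

2.05 m³/s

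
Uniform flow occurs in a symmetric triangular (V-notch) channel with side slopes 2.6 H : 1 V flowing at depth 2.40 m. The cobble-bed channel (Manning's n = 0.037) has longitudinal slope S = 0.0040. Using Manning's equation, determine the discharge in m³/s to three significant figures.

A = z·y² = 2.6×2.40² = 14.98 m²
P = 2y√(1+z²) = 2×2.40×√(1+2.6²) = 13.37 m
R = A/P = 14.98/13.37 = 1.120 m
Q = (1/n)·A·R^(2/3)·S^(1/2) = (1/0.037) × 14.98 × 1.120^(2/3) × 0.0040^(1/2) = 27.61 m³/s

27.6 m³/s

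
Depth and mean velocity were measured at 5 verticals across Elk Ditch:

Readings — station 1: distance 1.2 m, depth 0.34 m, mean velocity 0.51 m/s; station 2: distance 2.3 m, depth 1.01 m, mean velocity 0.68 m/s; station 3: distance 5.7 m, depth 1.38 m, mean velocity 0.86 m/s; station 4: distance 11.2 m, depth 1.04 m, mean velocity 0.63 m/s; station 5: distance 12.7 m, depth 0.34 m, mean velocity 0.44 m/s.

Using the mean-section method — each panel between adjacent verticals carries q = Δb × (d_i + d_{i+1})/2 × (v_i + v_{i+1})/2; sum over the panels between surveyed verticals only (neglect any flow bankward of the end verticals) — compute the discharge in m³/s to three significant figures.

9.08 m³/s

Panel 1-2: Δb = 1.1 m, d̄ = (0.34+1.01)/2 = 0.675, v̄ = (0.51+0.68)/2 = 0.595 → q = 1.1×0.675×0.595 = 0.4418 m³/s
Panel 2-3: Δb = 3.4 m, d̄ = (1.01+1.38)/2 = 1.195, v̄ = (0.68+0.86)/2 = 0.77 → q = 3.4×1.195×0.77 = 3.129 m³/s
Panel 3-4: Δb = 5.5 m, d̄ = (1.38+1.04)/2 = 1.21, v̄ = (0.86+0.63)/2 = 0.745 → q = 5.5×1.21×0.745 = 4.958 m³/s
Panel 4-5: Δb = 1.5 m, d̄ = (1.04+0.34)/2 = 0.69, v̄ = (0.63+0.44)/2 = 0.535 → q = 1.5×0.69×0.535 = 0.5537 m³/s
Q = Σ q = 9.082 m³/s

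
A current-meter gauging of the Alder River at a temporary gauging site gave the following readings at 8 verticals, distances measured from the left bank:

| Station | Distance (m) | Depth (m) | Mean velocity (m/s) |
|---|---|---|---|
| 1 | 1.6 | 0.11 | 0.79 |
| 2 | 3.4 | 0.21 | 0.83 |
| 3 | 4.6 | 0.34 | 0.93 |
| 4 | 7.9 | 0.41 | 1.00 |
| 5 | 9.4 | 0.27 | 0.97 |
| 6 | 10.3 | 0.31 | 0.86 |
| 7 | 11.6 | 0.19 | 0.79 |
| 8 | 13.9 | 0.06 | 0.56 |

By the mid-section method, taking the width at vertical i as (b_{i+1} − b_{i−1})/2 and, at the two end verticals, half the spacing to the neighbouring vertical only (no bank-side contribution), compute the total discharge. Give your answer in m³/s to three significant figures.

w_1 = (3.4 − 1.6)/2 = 0.9 m; q_1 = 0.79 × 0.11 × 0.9 = 0.07821 m³/s
w_2 = (4.6 − 1.6)/2 = 1.5 m; q_2 = 0.83 × 0.21 × 1.5 = 0.2615 m³/s
w_3 = (7.9 − 3.4)/2 = 2.25 m; q_3 = 0.93 × 0.34 × 2.25 = 0.7115 m³/s
w_4 = (9.4 − 4.6)/2 = 2.4 m; q_4 = 1.00 × 0.41 × 2.4 = 0.9840 m³/s
w_5 = (10.3 − 7.9)/2 = 1.2 m; q_5 = 0.97 × 0.27 × 1.2 = 0.3143 m³/s
w_6 = (11.6 − 9.4)/2 = 1.1 m; q_6 = 0.86 × 0.31 × 1.1 = 0.2933 m³/s
w_7 = (13.9 − 10.3)/2 = 1.8 m; q_7 = 0.79 × 0.19 × 1.8 = 0.2702 m³/s
w_8 = (13.9 − 11.6)/2 = 1.15 m; q_8 = 0.56 × 0.06 × 1.15 = 0.03864 m³/s
Q = Σ qᵢ = 2.951 m³/s

2.95 m³/s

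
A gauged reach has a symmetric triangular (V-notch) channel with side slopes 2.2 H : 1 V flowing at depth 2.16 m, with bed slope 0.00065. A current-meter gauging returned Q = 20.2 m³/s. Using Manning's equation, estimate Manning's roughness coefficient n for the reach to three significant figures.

0.0128

A = z·y² = 2.2×2.16² = 10.26 m²
P = 2y√(1+z²) = 2×2.16×√(1+2.2²) = 10.44 m
R = A/P = 10.26/10.44 = 0.9832 m
n = (1/Q)·A·R^(2/3)·S^(1/2) = (1/20.2) × 10.26 × 0.9888 × 0.02550 = 0.01281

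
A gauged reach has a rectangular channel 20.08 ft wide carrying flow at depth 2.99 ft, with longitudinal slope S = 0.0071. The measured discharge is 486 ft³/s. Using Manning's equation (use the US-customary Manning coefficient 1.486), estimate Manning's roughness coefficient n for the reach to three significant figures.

0.0270

A = b·y = 20.08 × 2.99 = 60.04 ft²
P = b + 2y = 20.08 + 2×2.99 = 26.06 ft
R = A/P = 60.04/26.06 = 2.304 ft
n = (1.486/Q)·A·R^(2/3)·S^(1/2) = (1.486/486) × 60.04 × 1.744 × 0.08426 = 0.02698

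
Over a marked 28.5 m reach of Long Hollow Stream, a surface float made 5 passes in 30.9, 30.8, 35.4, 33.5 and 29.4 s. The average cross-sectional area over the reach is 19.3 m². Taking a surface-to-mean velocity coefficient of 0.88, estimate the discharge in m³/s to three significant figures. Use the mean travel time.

15.1 m³/s

t̄ = (30.9 + 30.8 + 35.4 + 33.5 + 29.4) / 5 = 32 s
v_surface = L / t̄ = 28.5 / 32 = 0.8906 m/s
v_mean = 0.88 × 0.8906 = 0.7838 m/s
Q = A × v_mean = 19.3 × 0.7838 = 15.13 m³/s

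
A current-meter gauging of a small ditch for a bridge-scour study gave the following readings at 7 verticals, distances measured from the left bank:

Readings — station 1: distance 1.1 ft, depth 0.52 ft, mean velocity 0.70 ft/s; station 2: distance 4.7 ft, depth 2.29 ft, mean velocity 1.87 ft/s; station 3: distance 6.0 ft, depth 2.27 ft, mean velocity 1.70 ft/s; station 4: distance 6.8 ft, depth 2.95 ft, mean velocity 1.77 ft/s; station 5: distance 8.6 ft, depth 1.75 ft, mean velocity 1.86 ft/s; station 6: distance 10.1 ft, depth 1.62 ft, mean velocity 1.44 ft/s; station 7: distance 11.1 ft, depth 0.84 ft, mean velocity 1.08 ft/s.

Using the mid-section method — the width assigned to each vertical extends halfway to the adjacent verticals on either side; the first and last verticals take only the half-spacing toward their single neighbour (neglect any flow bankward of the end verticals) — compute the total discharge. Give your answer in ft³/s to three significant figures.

30.7 ft³/s

w_1 = (4.7 − 1.1)/2 = 1.8 ft; q_1 = 0.70 × 0.52 × 1.8 = 0.6552 ft³/s
w_2 = (6.0 − 1.1)/2 = 2.45 ft; q_2 = 1.87 × 2.29 × 2.45 = 10.49 ft³/s
w_3 = (6.8 − 4.7)/2 = 1.05 ft; q_3 = 1.70 × 2.27 × 1.05 = 4.052 ft³/s
w_4 = (8.6 − 6.0)/2 = 1.3 ft; q_4 = 1.77 × 2.95 × 1.3 = 6.788 ft³/s
w_5 = (10.1 − 6.8)/2 = 1.65 ft; q_5 = 1.86 × 1.75 × 1.65 = 5.371 ft³/s
w_6 = (11.1 − 8.6)/2 = 1.25 ft; q_6 = 1.44 × 1.62 × 1.25 = 2.916 ft³/s
w_7 = (11.1 − 10.1)/2 = 0.5 ft; q_7 = 1.08 × 0.84 × 0.5 = 0.4536 ft³/s
Q = Σ qᵢ = 30.73 ft³/s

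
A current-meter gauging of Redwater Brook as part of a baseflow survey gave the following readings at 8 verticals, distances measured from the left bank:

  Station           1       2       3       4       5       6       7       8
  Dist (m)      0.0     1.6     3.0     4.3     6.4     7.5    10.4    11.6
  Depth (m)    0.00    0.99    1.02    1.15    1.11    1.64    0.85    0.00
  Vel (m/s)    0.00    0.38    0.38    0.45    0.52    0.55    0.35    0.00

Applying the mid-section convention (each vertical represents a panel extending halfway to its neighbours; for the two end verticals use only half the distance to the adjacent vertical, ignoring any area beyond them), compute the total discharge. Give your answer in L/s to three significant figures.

5300 L/s

w_2 = (3.0 − 0.0)/2 = 1.5 m; q_2 = 0.38 × 0.99 × 1.5 = 0.5643 m³/s
w_3 = (4.3 − 1.6)/2 = 1.35 m; q_3 = 0.38 × 1.02 × 1.35 = 0.5233 m³/s
w_4 = (6.4 − 3.0)/2 = 1.7 m; q_4 = 0.45 × 1.15 × 1.7 = 0.8798 m³/s
w_5 = (7.5 − 4.3)/2 = 1.6 m; q_5 = 0.52 × 1.11 × 1.6 = 0.9235 m³/s
w_6 = (10.4 − 6.4)/2 = 2 m; q_6 = 0.55 × 1.64 × 2 = 1.804 m³/s
w_7 = (11.6 − 7.5)/2 = 2.05 m; q_7 = 0.35 × 0.85 × 2.05 = 0.6099 m³/s
Stations 1, 8 contribute zero (depth or velocity is 0).
Q = Σ qᵢ = 5.305 m³/s
= 5.305 × 1000 = 5305 L/s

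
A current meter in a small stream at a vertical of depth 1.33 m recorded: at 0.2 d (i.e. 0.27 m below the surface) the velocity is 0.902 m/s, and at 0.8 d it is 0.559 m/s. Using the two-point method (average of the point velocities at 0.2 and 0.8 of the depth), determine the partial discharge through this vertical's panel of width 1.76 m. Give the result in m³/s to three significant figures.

1.71 m³/s

v̄ = (0.902 + 0.559) / 2 = 0.7305 m/s
q = v̄ × d × w = 0.7305 × 1.33 × 1.76 = 1.710 m³/s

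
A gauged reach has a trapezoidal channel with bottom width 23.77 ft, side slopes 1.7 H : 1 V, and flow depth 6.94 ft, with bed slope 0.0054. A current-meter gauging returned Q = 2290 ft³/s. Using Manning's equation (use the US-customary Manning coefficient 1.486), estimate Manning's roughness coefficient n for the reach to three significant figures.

A = (b + z·y)·y = (23.77 + 1.7×6.94)×6.94 = 246.8 ft²
P = b + 2y√(1+z²) = 23.77 + 2×6.94×√(1+1.7²) = 51.15 ft
R = A/P = 246.8/51.15 = 4.826 ft
n = (1.486/Q)·A·R^(2/3)·S^(1/2) = (1.486/2290) × 246.8 × 2.856 × 0.07348 = 0.03362

0.0336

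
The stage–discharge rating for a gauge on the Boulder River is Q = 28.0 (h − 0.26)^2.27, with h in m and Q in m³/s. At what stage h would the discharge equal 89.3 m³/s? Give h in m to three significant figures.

h − h₀ = (Q/C)^(1/b) = (89.3/28.0)^(1/2.27) = 1.667 m
h = 0.26 + 1.667 = 1.927 m

1.93 m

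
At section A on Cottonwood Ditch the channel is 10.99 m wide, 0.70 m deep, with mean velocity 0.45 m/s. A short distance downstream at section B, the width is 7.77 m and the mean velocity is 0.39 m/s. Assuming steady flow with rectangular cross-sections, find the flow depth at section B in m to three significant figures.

1.14 m

Q = A₁V₁ = (10.99×0.70) × 0.45 = 3.462 m³/s
d₂ = Q/(b₂ V₂) = 3.462/(7.77×0.39) = 1.142 m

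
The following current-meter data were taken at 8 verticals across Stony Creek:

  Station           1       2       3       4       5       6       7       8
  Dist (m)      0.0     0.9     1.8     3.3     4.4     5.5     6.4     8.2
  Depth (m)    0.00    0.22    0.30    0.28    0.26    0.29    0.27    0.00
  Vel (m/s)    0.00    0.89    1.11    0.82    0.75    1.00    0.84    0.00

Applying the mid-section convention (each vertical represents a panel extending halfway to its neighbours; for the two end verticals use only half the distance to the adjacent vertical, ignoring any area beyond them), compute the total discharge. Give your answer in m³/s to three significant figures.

w_2 = (1.8 − 0.0)/2 = 0.9 m; q_2 = 0.89 × 0.22 × 0.9 = 0.1762 m³/s
w_3 = (3.3 − 0.9)/2 = 1.2 m; q_3 = 1.11 × 0.30 × 1.2 = 0.3996 m³/s
w_4 = (4.4 − 1.8)/2 = 1.3 m; q_4 = 0.82 × 0.28 × 1.3 = 0.2985 m³/s
w_5 = (5.5 − 3.3)/2 = 1.1 m; q_5 = 0.75 × 0.26 × 1.1 = 0.2145 m³/s
w_6 = (6.4 − 4.4)/2 = 1 m; q_6 = 1.00 × 0.29 × 1 = 0.2900 m³/s
w_7 = (8.2 − 5.5)/2 = 1.35 m; q_7 = 0.84 × 0.27 × 1.35 = 0.3062 m³/s
Stations 1, 8 contribute zero (depth or velocity is 0).
Q = Σ qᵢ = 1.685 m³/s

1.68 m³/s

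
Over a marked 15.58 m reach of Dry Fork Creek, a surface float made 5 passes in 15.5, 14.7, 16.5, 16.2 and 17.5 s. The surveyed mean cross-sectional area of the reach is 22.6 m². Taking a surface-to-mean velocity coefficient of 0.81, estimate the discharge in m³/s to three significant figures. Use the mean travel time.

17.7 m³/s

t̄ = (15.5 + 14.7 + 16.5 + 16.2 + 17.5) / 5 = 16.08 s
v_surface = L / t̄ = 15.58 / 16.08 = 0.9689 m/s
v_mean = 0.81 × 0.9689 = 0.7848 m/s
Q = A × v_mean = 22.6 × 0.7848 = 17.74 m³/s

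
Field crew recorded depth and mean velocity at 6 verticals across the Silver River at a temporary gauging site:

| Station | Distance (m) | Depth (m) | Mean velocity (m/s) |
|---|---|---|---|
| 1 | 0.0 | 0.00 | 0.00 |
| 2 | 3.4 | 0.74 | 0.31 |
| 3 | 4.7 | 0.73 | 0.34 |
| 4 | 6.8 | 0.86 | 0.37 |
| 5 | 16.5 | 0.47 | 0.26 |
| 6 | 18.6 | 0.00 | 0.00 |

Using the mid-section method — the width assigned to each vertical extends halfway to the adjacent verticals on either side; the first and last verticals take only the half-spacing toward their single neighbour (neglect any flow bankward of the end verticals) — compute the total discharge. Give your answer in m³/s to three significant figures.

w_2 = (4.7 − 0.0)/2 = 2.35 m; q_2 = 0.31 × 0.74 × 2.35 = 0.5391 m³/s
w_3 = (6.8 − 3.4)/2 = 1.7 m; q_3 = 0.34 × 0.73 × 1.7 = 0.4219 m³/s
w_4 = (16.5 − 4.7)/2 = 5.9 m; q_4 = 0.37 × 0.86 × 5.9 = 1.877 m³/s
w_5 = (18.6 − 6.8)/2 = 5.9 m; q_5 = 0.26 × 0.47 × 5.9 = 0.7210 m³/s
Stations 1, 6 contribute zero (depth or velocity is 0).
Q = Σ qᵢ = 3.559 m³/s

3.56 m³/s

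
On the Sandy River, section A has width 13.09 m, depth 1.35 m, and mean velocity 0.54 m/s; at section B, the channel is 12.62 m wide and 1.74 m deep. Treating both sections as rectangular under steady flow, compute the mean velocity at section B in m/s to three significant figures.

Q = A₁V₁ = (13.09×1.35) × 0.54 = 9.543 m³/s
A₂ = 12.62 × 1.74 = 21.96 m²
V₂ = Q/A₂ = 9.543/21.96 = 0.4346 m/s

0.435 m/s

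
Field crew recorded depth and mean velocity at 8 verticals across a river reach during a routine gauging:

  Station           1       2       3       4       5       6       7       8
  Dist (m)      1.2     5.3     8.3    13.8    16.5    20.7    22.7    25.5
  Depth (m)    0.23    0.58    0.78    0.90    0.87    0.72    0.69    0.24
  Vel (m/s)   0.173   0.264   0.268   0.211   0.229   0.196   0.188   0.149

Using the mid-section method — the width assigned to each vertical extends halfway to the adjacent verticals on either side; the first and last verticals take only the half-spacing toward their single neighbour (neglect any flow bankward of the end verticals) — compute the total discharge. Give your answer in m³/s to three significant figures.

3.78 m³/s

w_1 = (5.3 − 1.2)/2 = 2.05 m; q_1 = 0.173 × 0.23 × 2.05 = 0.08157 m³/s
w_2 = (8.3 − 1.2)/2 = 3.55 m; q_2 = 0.264 × 0.58 × 3.55 = 0.5436 m³/s
w_3 = (13.8 − 5.3)/2 = 4.25 m; q_3 = 0.268 × 0.78 × 4.25 = 0.8884 m³/s
w_4 = (16.5 − 8.3)/2 = 4.1 m; q_4 = 0.211 × 0.90 × 4.1 = 0.7786 m³/s
w_5 = (20.7 − 13.8)/2 = 3.45 m; q_5 = 0.229 × 0.87 × 3.45 = 0.6873 m³/s
w_6 = (22.7 − 16.5)/2 = 3.1 m; q_6 = 0.196 × 0.72 × 3.1 = 0.4375 m³/s
w_7 = (25.5 − 20.7)/2 = 2.4 m; q_7 = 0.188 × 0.69 × 2.4 = 0.3113 m³/s
w_8 = (25.5 − 22.7)/2 = 1.4 m; q_8 = 0.149 × 0.24 × 1.4 = 0.05006 m³/s
Q = Σ qᵢ = 3.778 m³/s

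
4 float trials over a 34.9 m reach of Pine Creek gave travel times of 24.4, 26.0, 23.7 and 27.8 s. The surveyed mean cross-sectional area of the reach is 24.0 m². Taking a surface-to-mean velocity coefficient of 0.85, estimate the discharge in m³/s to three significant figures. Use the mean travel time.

t̄ = (24.4 + 26.0 + 23.7 + 27.8) / 4 = 25.475 s
v_surface = L / t̄ = 34.9 / 25.475 = 1.370 m/s
v_mean = 0.85 × 1.370 = 1.164 m/s
Q = A × v_mean = 24.0 × 1.164 = 27.95 m³/s

27.9 m³/s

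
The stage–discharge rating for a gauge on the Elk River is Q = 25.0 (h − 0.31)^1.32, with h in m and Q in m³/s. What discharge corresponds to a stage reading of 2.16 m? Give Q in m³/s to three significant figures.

Q = 25.0 × (2.16 − 0.31)^1.32 = 25.0 × 1.85^1.32 = 56.31 m³/s

56.3 m³/s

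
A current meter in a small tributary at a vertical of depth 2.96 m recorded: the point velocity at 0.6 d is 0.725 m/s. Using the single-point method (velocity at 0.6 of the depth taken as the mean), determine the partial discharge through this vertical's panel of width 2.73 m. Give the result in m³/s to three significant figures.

5.86 m³/s

v̄ = v₀.₆ = 0.725 m/s
q = v̄ × d × w = 0.7250 × 2.96 × 2.73 = 5.859 m³/s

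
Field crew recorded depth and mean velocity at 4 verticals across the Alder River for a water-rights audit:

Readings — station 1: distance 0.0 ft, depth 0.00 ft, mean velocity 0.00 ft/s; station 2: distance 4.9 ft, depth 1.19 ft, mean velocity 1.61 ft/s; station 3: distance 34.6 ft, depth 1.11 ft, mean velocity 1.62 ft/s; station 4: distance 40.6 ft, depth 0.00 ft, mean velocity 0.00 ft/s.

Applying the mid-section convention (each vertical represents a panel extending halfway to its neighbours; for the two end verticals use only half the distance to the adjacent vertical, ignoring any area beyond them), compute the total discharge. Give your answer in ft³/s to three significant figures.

w_2 = (34.6 − 0.0)/2 = 17.3 ft; q_2 = 1.61 × 1.19 × 17.3 = 33.15 ft³/s
w_3 = (40.6 − 4.9)/2 = 17.85 ft; q_3 = 1.62 × 1.11 × 17.85 = 32.10 ft³/s
Stations 1, 4 contribute zero (depth or velocity is 0).
Q = Σ qᵢ = 65.24 ft³/s

65.2 ft³/s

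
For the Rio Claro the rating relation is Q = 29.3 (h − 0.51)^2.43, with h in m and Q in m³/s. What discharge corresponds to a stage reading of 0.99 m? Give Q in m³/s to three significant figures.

Q = 29.3 × (0.99 − 0.51)^2.43 = 29.3 × 0.48^2.43 = 4.924 m³/s

4.92 m³/s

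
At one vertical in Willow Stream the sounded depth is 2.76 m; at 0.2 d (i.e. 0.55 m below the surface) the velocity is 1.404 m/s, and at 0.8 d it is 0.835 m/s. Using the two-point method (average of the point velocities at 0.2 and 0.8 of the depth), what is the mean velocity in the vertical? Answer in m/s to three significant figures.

1.12 m/s

v̄ = (1.404 + 0.835) / 2 = 1.120 m/s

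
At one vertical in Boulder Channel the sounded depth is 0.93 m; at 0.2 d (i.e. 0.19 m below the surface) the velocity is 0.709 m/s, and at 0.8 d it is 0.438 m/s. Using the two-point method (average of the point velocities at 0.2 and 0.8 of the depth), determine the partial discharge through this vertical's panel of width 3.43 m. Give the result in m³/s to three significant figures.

1.83 m³/s

v̄ = (0.709 + 0.438) / 2 = 0.5735 m/s
q = v̄ × d × w = 0.5735 × 0.93 × 3.43 = 1.829 m³/s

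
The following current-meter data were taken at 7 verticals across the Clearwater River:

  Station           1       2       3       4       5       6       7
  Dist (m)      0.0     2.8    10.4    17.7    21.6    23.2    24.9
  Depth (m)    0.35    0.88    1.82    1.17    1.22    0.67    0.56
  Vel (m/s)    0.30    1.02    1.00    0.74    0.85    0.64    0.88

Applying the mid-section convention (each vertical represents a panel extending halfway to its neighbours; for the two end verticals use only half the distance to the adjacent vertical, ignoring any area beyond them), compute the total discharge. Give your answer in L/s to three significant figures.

27200 L/s

w_1 = (2.8 − 0.0)/2 = 1.4 m; q_1 = 0.30 × 0.35 × 1.4 = 0.1470 m³/s
w_2 = (10.4 − 0.0)/2 = 5.2 m; q_2 = 1.02 × 0.88 × 5.2 = 4.668 m³/s
w_3 = (17.7 − 2.8)/2 = 7.45 m; q_3 = 1.00 × 1.82 × 7.45 = 13.56 m³/s
w_4 = (21.6 − 10.4)/2 = 5.6 m; q_4 = 0.74 × 1.17 × 5.6 = 4.848 m³/s
w_5 = (23.2 − 17.7)/2 = 2.75 m; q_5 = 0.85 × 1.22 × 2.75 = 2.852 m³/s
w_6 = (24.9 − 21.6)/2 = 1.65 m; q_6 = 0.64 × 0.67 × 1.65 = 0.7075 m³/s
w_7 = (24.9 − 23.2)/2 = 0.85 m; q_7 = 0.88 × 0.56 × 0.85 = 0.4189 m³/s
Q = Σ qᵢ = 27.20 m³/s
= 27.20 × 1000 = 27200 L/s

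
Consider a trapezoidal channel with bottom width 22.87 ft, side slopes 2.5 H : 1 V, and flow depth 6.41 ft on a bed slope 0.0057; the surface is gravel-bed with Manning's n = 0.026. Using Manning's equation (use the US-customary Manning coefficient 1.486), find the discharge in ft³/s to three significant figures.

A = (b + z·y)·y = (22.87 + 2.5×6.41)×6.41 = 249.3 ft²
P = b + 2y√(1+z²) = 22.87 + 2×6.41×√(1+2.5²) = 57.39 ft
R = A/P = 249.3/57.39 = 4.344 ft
Q = (1.486/n)·A·R^(2/3)·S^(1/2) = (1.486/0.026) × 249.3 × 4.344^(2/3) × 0.0057^(1/2) = 2864 ft³/s

2860 ft³/s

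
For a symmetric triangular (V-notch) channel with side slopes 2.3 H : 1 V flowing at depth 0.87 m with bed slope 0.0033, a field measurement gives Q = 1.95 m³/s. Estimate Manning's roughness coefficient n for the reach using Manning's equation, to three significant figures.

A = z·y² = 2.3×0.87² = 1.741 m²
P = 2y√(1+z²) = 2×0.87×√(1+2.3²) = 4.364 m
R = A/P = 1.741/4.364 = 0.3989 m
n = (1/Q)·A·R^(2/3)·S^(1/2) = (1/1.95) × 1.741 × 0.5419 × 0.05745 = 0.02779

0.0278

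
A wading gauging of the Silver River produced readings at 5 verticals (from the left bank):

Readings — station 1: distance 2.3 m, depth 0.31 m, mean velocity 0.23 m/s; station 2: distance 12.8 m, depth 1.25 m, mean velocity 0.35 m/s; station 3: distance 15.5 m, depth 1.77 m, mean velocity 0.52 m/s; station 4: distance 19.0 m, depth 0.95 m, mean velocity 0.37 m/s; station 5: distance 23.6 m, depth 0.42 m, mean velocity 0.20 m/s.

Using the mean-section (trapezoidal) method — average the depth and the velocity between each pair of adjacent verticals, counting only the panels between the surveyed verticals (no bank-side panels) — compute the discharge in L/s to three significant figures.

7160 L/s

Panel 1-2: Δb = 10.5 m, d̄ = (0.31+1.25)/2 = 0.78, v̄ = (0.23+0.35)/2 = 0.29 → q = 10.5×0.78×0.29 = 2.375 m³/s
Panel 2-3: Δb = 2.7 m, d̄ = (1.25+1.77)/2 = 1.51, v̄ = (0.35+0.52)/2 = 0.435 → q = 2.7×1.51×0.435 = 1.773 m³/s
Panel 3-4: Δb = 3.5 m, d̄ = (1.77+0.95)/2 = 1.36, v̄ = (0.52+0.37)/2 = 0.445 → q = 3.5×1.36×0.445 = 2.118 m³/s
Panel 4-5: Δb = 4.6 m, d̄ = (0.95+0.42)/2 = 0.685, v̄ = (0.37+0.20)/2 = 0.285 → q = 4.6×0.685×0.285 = 0.8980 m³/s
Q = Σ q = 7.165 m³/s
= 7.165 × 1000 = 7165 L/s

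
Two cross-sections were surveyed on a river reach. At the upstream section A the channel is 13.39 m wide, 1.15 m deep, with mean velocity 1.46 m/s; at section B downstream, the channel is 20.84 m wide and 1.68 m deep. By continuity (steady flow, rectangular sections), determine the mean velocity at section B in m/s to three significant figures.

Q = A₁V₁ = (13.39×1.15) × 1.46 = 22.48 m³/s
A₂ = 20.84 × 1.68 = 35.01 m²
V₂ = Q/A₂ = 22.48/35.01 = 0.6421 m/s

0.642 m/s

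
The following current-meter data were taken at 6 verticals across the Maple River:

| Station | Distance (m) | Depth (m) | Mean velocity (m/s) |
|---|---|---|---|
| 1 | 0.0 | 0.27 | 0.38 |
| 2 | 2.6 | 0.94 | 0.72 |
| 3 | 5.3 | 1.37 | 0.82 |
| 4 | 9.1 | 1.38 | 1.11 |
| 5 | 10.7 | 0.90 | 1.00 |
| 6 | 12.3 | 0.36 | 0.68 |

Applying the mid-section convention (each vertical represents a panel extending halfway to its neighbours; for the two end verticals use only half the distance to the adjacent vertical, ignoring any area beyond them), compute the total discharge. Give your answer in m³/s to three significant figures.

w_1 = (2.6 − 0.0)/2 = 1.3 m; q_1 = 0.38 × 0.27 × 1.3 = 0.1334 m³/s
w_2 = (5.3 − 0.0)/2 = 2.65 m; q_2 = 0.72 × 0.94 × 2.65 = 1.794 m³/s
w_3 = (9.1 − 2.6)/2 = 3.25 m; q_3 = 0.82 × 1.37 × 3.25 = 3.651 m³/s
w_4 = (10.7 − 5.3)/2 = 2.7 m; q_4 = 1.11 × 1.38 × 2.7 = 4.136 m³/s
w_5 = (12.3 − 9.1)/2 = 1.6 m; q_5 = 1.00 × 0.90 × 1.6 = 1.440 m³/s
w_6 = (12.3 − 10.7)/2 = 0.8 m; q_6 = 0.68 × 0.36 × 0.8 = 0.1958 m³/s
Q = Σ qᵢ = 11.35 m³/s

11.3 m³/s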